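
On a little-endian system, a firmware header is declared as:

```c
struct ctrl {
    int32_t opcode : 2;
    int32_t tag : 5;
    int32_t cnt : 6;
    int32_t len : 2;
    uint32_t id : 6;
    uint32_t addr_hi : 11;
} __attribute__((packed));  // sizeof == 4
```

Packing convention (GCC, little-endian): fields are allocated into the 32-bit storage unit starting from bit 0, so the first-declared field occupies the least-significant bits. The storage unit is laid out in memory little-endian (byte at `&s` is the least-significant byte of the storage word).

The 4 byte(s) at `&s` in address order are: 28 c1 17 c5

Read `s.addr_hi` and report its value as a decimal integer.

1576

[0]=0x28 [1]=0xc1 [2]=0x17 [3]=0xc5 (little-endian) → word 0xc517c128
opcode:2 @ bit 0 → (0xc517c128>>0)&0x3 = 0x0
tag:5 @ bit 2 → (0xc517c128>>2)&0x1f = 0xa
cnt:6 @ bit 7 → (0xc517c128>>7)&0x3f = 0x2
len:2 @ bit 13 → (0xc517c128>>13)&0x3 = 0x2
id:6 @ bit 15 → (0xc517c128>>15)&0x3f = 0x2f
addr_hi:11 @ bit 21 → (0xc517c128>>21)&0x7ff = 0x628  ←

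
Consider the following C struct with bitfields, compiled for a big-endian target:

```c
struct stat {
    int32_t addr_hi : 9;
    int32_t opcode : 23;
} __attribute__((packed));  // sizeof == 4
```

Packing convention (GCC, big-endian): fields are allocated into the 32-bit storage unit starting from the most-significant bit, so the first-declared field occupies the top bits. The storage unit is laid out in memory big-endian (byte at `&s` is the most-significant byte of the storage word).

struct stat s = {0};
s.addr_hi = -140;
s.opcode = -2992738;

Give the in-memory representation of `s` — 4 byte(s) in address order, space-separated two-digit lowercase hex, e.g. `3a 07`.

addr_hi:9 = -140 → 0x174 << 23 → word 0xba000000
opcode:23 = -2992738 → 0x52559e << 0 → word 0xba52559e
word = 0xba52559e → big-endian bytes:
  [0]=0xba  [1]=0x52  [2]=0x55  [3]=0x9e

ba 52 55 9e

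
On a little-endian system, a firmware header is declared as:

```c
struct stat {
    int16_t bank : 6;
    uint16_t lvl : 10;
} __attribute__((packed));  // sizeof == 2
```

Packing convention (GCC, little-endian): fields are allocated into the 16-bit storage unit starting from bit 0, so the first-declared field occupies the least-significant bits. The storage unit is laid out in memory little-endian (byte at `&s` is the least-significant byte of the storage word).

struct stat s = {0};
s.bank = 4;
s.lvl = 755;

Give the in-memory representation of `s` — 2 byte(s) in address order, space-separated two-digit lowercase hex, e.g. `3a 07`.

bank:6 = 4 → 0x4 << 0 → word 0x0004
lvl:10 = 755 → 0x2f3 << 6 → word 0xbcc4
word = 0xbcc4 → little-endian bytes:
  [0]=0xc4  [1]=0xbc

c4 bc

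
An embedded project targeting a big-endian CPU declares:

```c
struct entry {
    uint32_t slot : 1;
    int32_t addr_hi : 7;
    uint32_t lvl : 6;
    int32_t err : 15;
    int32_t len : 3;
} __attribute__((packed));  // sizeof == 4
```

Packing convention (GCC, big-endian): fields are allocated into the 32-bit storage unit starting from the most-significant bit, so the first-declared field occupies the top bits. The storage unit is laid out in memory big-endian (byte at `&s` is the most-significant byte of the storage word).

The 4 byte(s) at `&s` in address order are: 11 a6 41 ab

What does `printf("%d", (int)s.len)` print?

3

[0]=0x11 [1]=0xa6 [2]=0x41 [3]=0xab (big-endian) → word 0x11a641ab
slot [31+:1] = (word>>31) & 0x1 = 0
addr_hi [24+:7] = (word>>24) & 0x7f = 17
lvl [18+:6] = (word>>18) & 0x3f = 41
err [3+:15] = (word>>3) & 0x7fff = 18485
len [0+:3] = (word>>0) & 0x7 = 3  ←
len signed 3b, MSB=0: value = 3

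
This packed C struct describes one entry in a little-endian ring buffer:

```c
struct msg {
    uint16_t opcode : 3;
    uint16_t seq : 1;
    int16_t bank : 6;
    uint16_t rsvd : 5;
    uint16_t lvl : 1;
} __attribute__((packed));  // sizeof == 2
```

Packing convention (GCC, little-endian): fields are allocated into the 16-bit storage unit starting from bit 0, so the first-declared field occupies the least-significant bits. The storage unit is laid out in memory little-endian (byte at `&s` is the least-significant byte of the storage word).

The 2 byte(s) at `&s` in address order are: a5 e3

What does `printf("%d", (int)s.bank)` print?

[0]=0xa5 [1]=0xe3 (little-endian) → word 0xe3a5
opcode [0+:3] = (word>>0) & 0x7 = 5
seq [3+:1] = (word>>3) & 0x1 = 0
bank [4+:6] = (word>>4) & 0x3f = 58  ←
rsvd [10+:5] = (word>>10) & 0x1f = 24
lvl [15+:1] = (word>>15) & 0x1 = 1
bank signed 6b, MSB=1: 58 - 64 = -6

-6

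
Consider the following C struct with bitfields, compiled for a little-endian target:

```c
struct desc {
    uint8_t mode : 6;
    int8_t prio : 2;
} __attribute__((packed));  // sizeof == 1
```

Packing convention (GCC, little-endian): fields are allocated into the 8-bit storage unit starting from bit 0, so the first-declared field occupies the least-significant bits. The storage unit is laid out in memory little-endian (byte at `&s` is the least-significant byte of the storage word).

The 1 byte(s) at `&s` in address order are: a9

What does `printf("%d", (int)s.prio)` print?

[0]=0xa9 (little-endian) → word 0xa9
mode:6 @ bit 0 → (0xa9>>0)&0x3f = 0x29
prio:2 @ bit 6 → (0xa9>>6)&0x3 = 0x2  ←
prio signed 2b, MSB=1: 2 - 4 = -2

-2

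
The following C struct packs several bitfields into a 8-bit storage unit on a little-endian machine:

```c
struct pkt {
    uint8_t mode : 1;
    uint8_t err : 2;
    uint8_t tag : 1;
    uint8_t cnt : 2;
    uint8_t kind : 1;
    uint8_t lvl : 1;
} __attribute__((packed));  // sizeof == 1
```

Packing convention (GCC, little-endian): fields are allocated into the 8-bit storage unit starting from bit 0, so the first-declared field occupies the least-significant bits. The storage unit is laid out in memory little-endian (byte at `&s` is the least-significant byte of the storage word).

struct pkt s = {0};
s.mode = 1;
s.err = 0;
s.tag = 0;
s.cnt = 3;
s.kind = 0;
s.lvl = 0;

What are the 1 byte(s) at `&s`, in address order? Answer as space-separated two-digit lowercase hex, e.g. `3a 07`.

[0+:1] mode=1 & 0x1 = 0x1; word=0x01
[1+:2] err=0 & 0x3 = 0x0; word=0x01
[3+:1] tag=0 & 0x1 = 0x0; word=0x01
[4+:2] cnt=3 & 0x3 = 0x3; word=0x31
[6+:1] kind=0 & 0x1 = 0x0; word=0x31
[7+:1] lvl=0 & 0x1 = 0x0; word=0x31
word = 0x31 → little-endian bytes:
  [0]=0x31

31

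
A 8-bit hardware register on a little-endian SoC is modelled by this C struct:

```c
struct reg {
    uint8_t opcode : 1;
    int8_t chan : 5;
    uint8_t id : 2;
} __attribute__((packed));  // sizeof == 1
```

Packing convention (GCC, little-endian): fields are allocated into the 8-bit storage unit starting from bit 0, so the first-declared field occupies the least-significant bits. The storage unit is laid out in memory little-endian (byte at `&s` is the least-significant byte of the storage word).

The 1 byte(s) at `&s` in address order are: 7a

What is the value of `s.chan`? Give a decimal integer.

-3

[0]=0x7a (little-endian) → word 0x7a
opcode [0+:1] = (word>>0) & 0x1 = 0
chan [1+:5] = (word>>1) & 0x1f = 29  ←
id [6+:2] = (word>>6) & 0x3 = 1
chan signed 5b, MSB=1: 29 - 32 = -3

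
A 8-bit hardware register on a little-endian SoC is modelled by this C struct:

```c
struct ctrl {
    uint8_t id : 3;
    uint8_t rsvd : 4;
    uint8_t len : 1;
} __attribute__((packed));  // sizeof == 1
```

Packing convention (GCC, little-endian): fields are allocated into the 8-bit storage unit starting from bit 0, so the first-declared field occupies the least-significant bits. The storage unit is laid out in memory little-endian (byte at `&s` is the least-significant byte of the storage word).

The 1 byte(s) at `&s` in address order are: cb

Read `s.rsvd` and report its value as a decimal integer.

[0]=0xcb (little-endian) → word 0xcb
id [0+:3] = (word>>0) & 0x7 = 3
rsvd [3+:4] = (word>>3) & 0xf = 9  ←
len [7+:1] = (word>>7) & 0x1 = 1

9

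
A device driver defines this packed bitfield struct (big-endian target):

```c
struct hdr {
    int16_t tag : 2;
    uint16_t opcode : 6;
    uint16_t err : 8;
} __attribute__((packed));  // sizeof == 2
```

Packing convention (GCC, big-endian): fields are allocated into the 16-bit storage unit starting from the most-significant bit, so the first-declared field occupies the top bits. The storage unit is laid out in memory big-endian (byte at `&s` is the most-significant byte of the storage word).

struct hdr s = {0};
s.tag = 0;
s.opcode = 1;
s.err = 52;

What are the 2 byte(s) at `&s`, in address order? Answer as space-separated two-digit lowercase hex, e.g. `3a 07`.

[14+:2] tag=0 & 0x3 = 0x0; word=0x0000
[8+:6] opcode=1 & 0x3f = 0x1; word=0x0100
[0+:8] err=52 & 0xff = 0x34; word=0x0134
word = 0x0134 → big-endian bytes:
  [0]=0x01  [1]=0x34

01 34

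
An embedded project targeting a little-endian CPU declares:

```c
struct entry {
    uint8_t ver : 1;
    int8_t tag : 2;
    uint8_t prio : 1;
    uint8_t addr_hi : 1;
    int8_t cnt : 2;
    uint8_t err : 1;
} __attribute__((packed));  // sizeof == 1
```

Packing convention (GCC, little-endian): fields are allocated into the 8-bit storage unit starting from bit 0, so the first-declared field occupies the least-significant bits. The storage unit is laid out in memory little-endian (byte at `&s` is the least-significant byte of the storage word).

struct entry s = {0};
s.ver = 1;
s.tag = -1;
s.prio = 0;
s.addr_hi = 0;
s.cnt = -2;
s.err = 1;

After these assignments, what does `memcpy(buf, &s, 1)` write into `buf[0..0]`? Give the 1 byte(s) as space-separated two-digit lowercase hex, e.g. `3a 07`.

c7

[0+:1] ver=1 & 0x1 = 0x1; word=0x01
[1+:2] tag=-1 & 0x3 = 0x3; word=0x07
[3+:1] prio=0 & 0x1 = 0x0; word=0x07
[4+:1] addr_hi=0 & 0x1 = 0x0; word=0x07
[5+:2] cnt=-2 & 0x3 = 0x2; word=0x47
[7+:1] err=1 & 0x1 = 0x1; word=0xc7
word = 0xc7 → little-endian bytes:
  [0]=0xc7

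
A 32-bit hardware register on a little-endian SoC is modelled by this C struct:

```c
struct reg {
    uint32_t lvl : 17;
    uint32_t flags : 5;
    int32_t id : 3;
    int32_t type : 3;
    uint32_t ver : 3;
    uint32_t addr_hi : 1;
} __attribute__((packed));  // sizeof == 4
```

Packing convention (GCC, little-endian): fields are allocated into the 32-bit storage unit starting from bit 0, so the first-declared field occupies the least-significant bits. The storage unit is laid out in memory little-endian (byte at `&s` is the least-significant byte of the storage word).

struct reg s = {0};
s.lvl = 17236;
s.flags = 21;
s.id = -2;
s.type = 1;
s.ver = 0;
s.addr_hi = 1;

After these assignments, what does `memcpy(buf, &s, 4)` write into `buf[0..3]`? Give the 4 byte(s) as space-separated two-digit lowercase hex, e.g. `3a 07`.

54 43 aa 83

lvl (17b) val=17236 bits=0x4354 at bit 0: 0x00004354
flags (5b) val=21 bits=0x15 at bit 17: 0x002a4354
id (3b) val=-2 bits=0x6 at bit 22: 0x01aa4354
type (3b) val=1 bits=0x1 at bit 25: 0x03aa4354
ver (3b) val=0 bits=0x0 at bit 28: 0x03aa4354
addr_hi (1b) val=1 bits=0x1 at bit 31: 0x83aa4354
word = 0x83aa4354 → little-endian bytes:
  [0]=0x54  [1]=0x43  [2]=0xaa  [3]=0x83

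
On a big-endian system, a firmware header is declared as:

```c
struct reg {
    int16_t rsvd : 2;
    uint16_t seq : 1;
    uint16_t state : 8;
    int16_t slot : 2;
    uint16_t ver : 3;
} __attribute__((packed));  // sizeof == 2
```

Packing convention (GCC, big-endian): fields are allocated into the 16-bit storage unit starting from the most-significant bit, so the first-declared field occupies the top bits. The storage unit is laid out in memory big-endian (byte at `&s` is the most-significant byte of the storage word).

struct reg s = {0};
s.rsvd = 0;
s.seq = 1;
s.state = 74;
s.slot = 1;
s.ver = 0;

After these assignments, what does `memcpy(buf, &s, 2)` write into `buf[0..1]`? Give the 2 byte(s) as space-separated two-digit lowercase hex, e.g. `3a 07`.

29 48

[14+:2] rsvd=0 & 0x3 = 0x0; word=0x0000
[13+:1] seq=1 & 0x1 = 0x1; word=0x2000
[5+:8] state=74 & 0xff = 0x4a; word=0x2940
[3+:2] slot=1 & 0x3 = 0x1; word=0x2948
[0+:3] ver=0 & 0x7 = 0x0; word=0x2948
word = 0x2948 → big-endian bytes:
  [0]=0x29  [1]=0x48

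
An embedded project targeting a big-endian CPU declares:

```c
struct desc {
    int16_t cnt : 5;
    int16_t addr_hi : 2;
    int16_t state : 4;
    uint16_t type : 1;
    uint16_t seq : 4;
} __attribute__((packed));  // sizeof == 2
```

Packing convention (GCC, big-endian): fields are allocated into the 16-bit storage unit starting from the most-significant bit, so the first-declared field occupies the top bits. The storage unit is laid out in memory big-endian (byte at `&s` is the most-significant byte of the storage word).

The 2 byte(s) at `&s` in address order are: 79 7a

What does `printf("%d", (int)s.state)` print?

-5

[0]=0x79 [1]=0x7a (big-endian) → word 0x797a
cnt:5 @ bit 11 → (0x797a>>11)&0x1f = 0xf
addr_hi:2 @ bit 9 → (0x797a>>9)&0x3 = 0x0
state:4 @ bit 5 → (0x797a>>5)&0xf = 0xb  ←
type:1 @ bit 4 → (0x797a>>4)&0x1 = 0x1
seq:4 @ bit 0 → (0x797a>>0)&0xf = 0xa
state signed 4b, MSB=1: 11 - 16 = -5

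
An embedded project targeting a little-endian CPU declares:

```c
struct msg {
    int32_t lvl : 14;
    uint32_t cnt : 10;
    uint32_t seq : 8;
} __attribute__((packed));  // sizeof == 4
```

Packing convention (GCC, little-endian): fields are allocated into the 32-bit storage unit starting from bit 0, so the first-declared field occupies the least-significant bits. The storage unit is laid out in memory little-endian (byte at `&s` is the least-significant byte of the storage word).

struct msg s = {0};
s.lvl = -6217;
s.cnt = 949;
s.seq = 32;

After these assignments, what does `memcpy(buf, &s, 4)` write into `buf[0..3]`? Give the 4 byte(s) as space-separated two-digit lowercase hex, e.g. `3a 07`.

b7 67 ed 20

lvl:14 = -6217 → 0x27b7 << 0 → word 0x000027b7
cnt:10 = 949 → 0x3b5 << 14 → word 0x00ed67b7
seq:8 = 32 → 0x20 << 24 → word 0x20ed67b7
word = 0x20ed67b7 → little-endian bytes:
  [0]=0xb7  [1]=0x67  [2]=0xed  [3]=0x20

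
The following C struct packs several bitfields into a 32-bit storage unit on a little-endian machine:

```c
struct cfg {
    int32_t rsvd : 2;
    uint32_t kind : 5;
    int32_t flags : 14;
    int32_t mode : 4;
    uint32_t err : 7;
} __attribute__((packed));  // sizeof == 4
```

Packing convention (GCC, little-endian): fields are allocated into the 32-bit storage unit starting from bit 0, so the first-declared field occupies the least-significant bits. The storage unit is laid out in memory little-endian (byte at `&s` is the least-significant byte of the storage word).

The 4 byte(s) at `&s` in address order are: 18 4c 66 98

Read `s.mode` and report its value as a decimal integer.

3

[0]=0x18 [1]=0x4c [2]=0x66 [3]=0x98 (little-endian) → word 0x98664c18
rsvd:2 @ bit 0 → (0x98664c18>>0)&0x3 = 0x0
kind:5 @ bit 2 → (0x98664c18>>2)&0x1f = 0x6
flags:14 @ bit 7 → (0x98664c18>>7)&0x3fff = 0xc98
mode:4 @ bit 21 → (0x98664c18>>21)&0xf = 0x3  ←
err:7 @ bit 25 → (0x98664c18>>25)&0x7f = 0x4c
mode signed 4b, MSB=0: value = 3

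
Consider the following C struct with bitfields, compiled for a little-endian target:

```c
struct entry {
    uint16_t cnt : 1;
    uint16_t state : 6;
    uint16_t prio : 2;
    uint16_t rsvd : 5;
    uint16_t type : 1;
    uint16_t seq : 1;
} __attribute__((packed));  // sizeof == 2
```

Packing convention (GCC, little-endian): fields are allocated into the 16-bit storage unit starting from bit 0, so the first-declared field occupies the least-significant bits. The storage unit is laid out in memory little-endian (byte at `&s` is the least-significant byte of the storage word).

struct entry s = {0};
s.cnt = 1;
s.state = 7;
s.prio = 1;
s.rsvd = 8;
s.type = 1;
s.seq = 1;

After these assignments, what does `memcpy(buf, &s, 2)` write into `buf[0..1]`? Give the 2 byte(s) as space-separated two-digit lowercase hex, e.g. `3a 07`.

8f d0

cnt:1 = 1 → 0x1 << 0 → word 0x0001
state:6 = 7 → 0x7 << 1 → word 0x000f
prio:2 = 1 → 0x1 << 7 → word 0x008f
rsvd:5 = 8 → 0x8 << 9 → word 0x108f
type:1 = 1 → 0x1 << 14 → word 0x508f
seq:1 = 1 → 0x1 << 15 → word 0xd08f
word = 0xd08f → little-endian bytes:
  [0]=0x8f  [1]=0xd0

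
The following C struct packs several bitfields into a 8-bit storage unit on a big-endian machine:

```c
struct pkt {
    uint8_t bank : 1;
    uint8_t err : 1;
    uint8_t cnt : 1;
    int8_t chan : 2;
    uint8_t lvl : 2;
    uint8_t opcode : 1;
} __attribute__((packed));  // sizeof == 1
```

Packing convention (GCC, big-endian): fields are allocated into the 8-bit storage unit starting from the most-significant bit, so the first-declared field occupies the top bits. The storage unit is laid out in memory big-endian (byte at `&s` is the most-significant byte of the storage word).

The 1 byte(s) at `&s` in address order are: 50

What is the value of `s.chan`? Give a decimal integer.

-2

[0]=0x50 (big-endian) → word 0x50
bank:1 @ bit 7 → (0x50>>7)&0x1 = 0x0
err:1 @ bit 6 → (0x50>>6)&0x1 = 0x1
cnt:1 @ bit 5 → (0x50>>5)&0x1 = 0x0
chan:2 @ bit 3 → (0x50>>3)&0x3 = 0x2  ←
lvl:2 @ bit 1 → (0x50>>1)&0x3 = 0x0
opcode:1 @ bit 0 → (0x50>>0)&0x1 = 0x0
chan signed 2b, MSB=1: 2 - 4 = -2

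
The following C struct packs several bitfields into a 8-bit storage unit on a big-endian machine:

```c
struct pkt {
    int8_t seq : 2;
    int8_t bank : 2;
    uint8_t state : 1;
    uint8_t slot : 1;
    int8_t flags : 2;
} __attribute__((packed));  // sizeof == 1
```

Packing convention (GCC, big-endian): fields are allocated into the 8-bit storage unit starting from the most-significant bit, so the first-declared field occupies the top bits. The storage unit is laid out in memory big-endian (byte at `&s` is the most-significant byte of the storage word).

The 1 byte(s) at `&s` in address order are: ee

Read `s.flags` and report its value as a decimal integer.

-2

[0]=0xee (big-endian) → word 0xee
seq [6+:2] = (word>>6) & 0x3 = 3
bank [4+:2] = (word>>4) & 0x3 = 2
state [3+:1] = (word>>3) & 0x1 = 1
slot [2+:1] = (word>>2) & 0x1 = 1
flags [0+:2] = (word>>0) & 0x3 = 2  ←
flags signed 2b, MSB=1: 2 - 4 = -2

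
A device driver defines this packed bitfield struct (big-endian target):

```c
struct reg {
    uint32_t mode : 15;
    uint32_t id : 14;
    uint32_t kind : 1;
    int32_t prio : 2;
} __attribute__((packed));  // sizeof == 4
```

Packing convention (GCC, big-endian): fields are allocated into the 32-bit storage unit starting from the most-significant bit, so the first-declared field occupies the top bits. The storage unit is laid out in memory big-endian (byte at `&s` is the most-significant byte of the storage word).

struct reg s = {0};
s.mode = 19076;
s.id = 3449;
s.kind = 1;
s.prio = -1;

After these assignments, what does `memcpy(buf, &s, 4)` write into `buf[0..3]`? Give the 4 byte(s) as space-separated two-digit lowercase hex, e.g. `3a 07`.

95 08 6b cf

mode:15 = 19076 → 0x4a84 << 17 → word 0x95080000
id:14 = 3449 → 0xd79 << 3 → word 0x95086bc8
kind:1 = 1 → 0x1 << 2 → word 0x95086bcc
prio:2 = -1 → 0x3 << 0 → word 0x95086bcf
word = 0x95086bcf → big-endian bytes:
  [0]=0x95  [1]=0x08  [2]=0x6b  [3]=0xcf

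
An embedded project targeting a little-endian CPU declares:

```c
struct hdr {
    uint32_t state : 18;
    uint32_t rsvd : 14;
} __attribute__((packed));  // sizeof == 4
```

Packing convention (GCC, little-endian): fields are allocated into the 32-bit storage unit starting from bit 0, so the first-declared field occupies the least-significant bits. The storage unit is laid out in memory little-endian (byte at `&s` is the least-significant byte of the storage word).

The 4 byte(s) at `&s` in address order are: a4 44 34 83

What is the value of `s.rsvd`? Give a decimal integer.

[0]=0xa4 [1]=0x44 [2]=0x34 [3]=0x83 (little-endian) → word 0x833444a4
state [0+:18] = (word>>0) & 0x3ffff = 17572
rsvd [18+:14] = (word>>18) & 0x3fff = 8397  ←

8397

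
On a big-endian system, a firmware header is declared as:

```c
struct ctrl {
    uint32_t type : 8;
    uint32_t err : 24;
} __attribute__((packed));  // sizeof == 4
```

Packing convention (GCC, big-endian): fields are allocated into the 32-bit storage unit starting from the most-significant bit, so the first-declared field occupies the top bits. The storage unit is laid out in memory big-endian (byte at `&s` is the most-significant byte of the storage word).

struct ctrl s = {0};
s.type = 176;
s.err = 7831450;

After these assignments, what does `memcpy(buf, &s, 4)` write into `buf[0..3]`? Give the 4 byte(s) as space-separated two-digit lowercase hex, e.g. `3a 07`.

[24+:8] type=176 & 0xff = 0xb0; word=0xb0000000
[0+:24] err=7831450 & 0xffffff = 0x777f9a; word=0xb0777f9a
word = 0xb0777f9a → big-endian bytes:
  [0]=0xb0  [1]=0x77  [2]=0x7f  [3]=0x9a

b0 77 7f 9a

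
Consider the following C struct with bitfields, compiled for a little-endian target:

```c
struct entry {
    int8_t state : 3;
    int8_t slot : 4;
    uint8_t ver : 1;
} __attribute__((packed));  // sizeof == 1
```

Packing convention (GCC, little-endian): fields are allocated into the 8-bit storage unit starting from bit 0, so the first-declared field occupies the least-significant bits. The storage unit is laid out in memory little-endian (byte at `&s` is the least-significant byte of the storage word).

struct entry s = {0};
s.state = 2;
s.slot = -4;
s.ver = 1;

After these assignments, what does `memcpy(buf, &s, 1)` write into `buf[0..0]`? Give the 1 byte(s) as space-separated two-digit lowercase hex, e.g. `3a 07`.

e2

[0+:3] state=2 & 0x7 = 0x2; word=0x02
[3+:4] slot=-4 & 0xf = 0xc; word=0x62
[7+:1] ver=1 & 0x1 = 0x1; word=0xe2
word = 0xe2 → little-endian bytes:
  [0]=0xe2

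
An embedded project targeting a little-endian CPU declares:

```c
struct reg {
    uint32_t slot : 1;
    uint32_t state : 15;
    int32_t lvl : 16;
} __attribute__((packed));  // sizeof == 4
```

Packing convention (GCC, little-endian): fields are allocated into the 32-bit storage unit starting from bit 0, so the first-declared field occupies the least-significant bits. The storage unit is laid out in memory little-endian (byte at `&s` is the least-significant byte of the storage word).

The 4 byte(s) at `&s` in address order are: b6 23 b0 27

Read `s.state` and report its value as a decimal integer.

[0]=0xb6 [1]=0x23 [2]=0xb0 [3]=0x27 (little-endian) → word 0x27b023b6
slot [0+:1] = (word>>0) & 0x1 = 0
state [1+:15] = (word>>1) & 0x7fff = 4571  ←
lvl [16+:16] = (word>>16) & 0xffff = 10160

4571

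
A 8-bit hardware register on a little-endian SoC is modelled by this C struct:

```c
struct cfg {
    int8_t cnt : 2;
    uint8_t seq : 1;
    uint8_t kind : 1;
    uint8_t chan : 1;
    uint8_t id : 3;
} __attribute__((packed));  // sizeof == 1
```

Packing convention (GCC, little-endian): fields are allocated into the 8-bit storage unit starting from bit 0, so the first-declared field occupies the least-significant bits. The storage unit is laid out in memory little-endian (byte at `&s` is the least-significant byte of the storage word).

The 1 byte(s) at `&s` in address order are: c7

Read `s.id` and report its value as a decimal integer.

6

[0]=0xc7 (little-endian) → word 0xc7
cnt:2 @ bit 0 → (0xc7>>0)&0x3 = 0x3
seq:1 @ bit 2 → (0xc7>>2)&0x1 = 0x1
kind:1 @ bit 3 → (0xc7>>3)&0x1 = 0x0
chan:1 @ bit 4 → (0xc7>>4)&0x1 = 0x0
id:3 @ bit 5 → (0xc7>>5)&0x7 = 0x6  ←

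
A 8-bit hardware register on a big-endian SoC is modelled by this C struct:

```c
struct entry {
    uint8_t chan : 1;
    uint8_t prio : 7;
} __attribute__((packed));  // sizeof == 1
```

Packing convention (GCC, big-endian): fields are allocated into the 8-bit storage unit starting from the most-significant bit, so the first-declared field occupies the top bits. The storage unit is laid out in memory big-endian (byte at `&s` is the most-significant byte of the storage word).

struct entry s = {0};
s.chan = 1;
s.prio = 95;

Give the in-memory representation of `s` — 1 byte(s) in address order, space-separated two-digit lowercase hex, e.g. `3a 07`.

chan:1 = 1 → 0x1 << 7 → word 0x80
prio:7 = 95 → 0x5f << 0 → word 0xdf
word = 0xdf → big-endian bytes:
  [0]=0xdf

df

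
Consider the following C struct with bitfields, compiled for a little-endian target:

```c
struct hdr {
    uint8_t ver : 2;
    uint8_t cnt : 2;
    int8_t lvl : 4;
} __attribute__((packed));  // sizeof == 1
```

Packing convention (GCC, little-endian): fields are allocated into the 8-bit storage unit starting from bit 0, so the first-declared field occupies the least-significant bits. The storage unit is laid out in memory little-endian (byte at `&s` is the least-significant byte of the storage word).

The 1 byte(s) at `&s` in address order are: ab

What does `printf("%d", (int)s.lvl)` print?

-6

[0]=0xab (little-endian) → word 0xab
ver [0+:2] = (word>>0) & 0x3 = 3
cnt [2+:2] = (word>>2) & 0x3 = 2
lvl [4+:4] = (word>>4) & 0xf = 10  ←
lvl signed 4b, MSB=1: 10 - 16 = -6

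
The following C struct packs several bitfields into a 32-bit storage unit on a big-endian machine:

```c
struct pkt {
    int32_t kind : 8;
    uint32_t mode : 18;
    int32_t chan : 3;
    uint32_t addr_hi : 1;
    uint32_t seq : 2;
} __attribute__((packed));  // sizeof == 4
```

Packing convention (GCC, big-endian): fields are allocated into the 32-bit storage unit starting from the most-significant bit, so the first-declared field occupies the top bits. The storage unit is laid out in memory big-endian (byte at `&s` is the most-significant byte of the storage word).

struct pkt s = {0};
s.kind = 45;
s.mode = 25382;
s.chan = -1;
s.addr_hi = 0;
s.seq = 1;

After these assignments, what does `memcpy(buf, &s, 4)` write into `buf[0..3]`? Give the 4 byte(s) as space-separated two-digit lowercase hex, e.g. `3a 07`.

2d 18 c9 b9

kind:8 = 45 → 0x2d << 24 → word 0x2d000000
mode:18 = 25382 → 0x6326 << 6 → word 0x2d18c980
chan:3 = -1 → 0x7 << 3 → word 0x2d18c9b8
addr_hi:1 = 0 → 0x0 << 2 → word 0x2d18c9b8
seq:2 = 1 → 0x1 << 0 → word 0x2d18c9b9
word = 0x2d18c9b9 → big-endian bytes:
  [0]=0x2d  [1]=0x18  [2]=0xc9  [3]=0xb9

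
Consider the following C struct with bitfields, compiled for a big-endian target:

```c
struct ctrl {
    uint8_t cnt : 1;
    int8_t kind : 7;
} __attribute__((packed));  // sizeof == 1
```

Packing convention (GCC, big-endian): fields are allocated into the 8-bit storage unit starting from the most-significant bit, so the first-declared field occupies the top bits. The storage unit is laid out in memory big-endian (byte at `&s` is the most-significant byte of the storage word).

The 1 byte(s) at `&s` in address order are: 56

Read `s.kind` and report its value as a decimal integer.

[0]=0x56 (big-endian) → word 0x56
cnt [7+:1] = (word>>7) & 0x1 = 0
kind [0+:7] = (word>>0) & 0x7f = 86  ←
kind signed 7b, MSB=1: 86 - 128 = -42

-42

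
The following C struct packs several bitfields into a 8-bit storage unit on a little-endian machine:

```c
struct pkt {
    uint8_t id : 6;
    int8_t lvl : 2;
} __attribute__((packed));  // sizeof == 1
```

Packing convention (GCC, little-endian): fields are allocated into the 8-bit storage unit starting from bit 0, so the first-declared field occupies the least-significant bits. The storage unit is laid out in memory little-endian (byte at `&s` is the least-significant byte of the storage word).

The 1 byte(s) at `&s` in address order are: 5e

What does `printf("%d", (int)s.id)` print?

30

[0]=0x5e (little-endian) → word 0x5e
id [0+:6] = (word>>0) & 0x3f = 30  ←
lvl [6+:2] = (word>>6) & 0x3 = 1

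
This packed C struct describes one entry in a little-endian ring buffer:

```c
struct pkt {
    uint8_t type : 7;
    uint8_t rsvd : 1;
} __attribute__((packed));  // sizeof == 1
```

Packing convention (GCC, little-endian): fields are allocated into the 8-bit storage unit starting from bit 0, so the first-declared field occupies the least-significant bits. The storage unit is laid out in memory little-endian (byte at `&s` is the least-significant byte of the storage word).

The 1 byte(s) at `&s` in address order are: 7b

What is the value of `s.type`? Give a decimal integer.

[0]=0x7b (little-endian) → word 0x7b
type:7 @ bit 0 → (0x7b>>0)&0x7f = 0x7b  ←
rsvd:1 @ bit 7 → (0x7b>>7)&0x1 = 0x0

123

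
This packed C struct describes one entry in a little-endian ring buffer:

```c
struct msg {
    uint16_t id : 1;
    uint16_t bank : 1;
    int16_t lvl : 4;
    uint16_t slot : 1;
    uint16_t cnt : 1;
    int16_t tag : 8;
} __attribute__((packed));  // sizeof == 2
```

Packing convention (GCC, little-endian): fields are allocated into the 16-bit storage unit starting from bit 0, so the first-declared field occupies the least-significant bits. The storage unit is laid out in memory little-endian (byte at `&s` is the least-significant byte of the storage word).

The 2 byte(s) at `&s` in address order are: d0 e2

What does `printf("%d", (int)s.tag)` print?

[0]=0xd0 [1]=0xe2 (little-endian) → word 0xe2d0
id [0+:1] = (word>>0) & 0x1 = 0
bank [1+:1] = (word>>1) & 0x1 = 0
lvl [2+:4] = (word>>2) & 0xf = 4
slot [6+:1] = (word>>6) & 0x1 = 1
cnt [7+:1] = (word>>7) & 0x1 = 1
tag [8+:8] = (word>>8) & 0xff = 226  ←
tag signed 8b, MSB=1: 226 - 256 = -30

-30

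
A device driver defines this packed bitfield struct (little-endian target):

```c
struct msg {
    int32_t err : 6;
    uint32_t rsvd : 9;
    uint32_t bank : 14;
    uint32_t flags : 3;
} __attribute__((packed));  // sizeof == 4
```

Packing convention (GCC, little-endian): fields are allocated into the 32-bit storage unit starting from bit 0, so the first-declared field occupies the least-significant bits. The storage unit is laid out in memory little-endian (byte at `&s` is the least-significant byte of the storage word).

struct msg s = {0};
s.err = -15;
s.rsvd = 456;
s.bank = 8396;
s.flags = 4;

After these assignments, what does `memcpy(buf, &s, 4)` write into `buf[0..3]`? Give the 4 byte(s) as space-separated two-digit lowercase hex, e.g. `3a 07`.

31 72 66 90

[0+:6] err=-15 & 0x3f = 0x31; word=0x00000031
[6+:9] rsvd=456 & 0x1ff = 0x1c8; word=0x00007231
[15+:14] bank=8396 & 0x3fff = 0x20cc; word=0x10667231
[29+:3] flags=4 & 0x7 = 0x4; word=0x90667231
word = 0x90667231 → little-endian bytes:
  [0]=0x31  [1]=0x72  [2]=0x66  [3]=0x90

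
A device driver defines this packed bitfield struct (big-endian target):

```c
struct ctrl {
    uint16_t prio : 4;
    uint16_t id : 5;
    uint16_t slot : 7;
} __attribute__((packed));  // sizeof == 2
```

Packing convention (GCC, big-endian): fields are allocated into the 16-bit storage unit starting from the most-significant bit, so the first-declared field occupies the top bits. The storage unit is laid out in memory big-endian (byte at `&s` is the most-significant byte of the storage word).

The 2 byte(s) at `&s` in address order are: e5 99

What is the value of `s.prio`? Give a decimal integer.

[0]=0xe5 [1]=0x99 (big-endian) → word 0xe599
prio:4 @ bit 12 → (0xe599>>12)&0xf = 0xe  ←
id:5 @ bit 7 → (0xe599>>7)&0x1f = 0xb
slot:7 @ bit 0 → (0xe599>>0)&0x7f = 0x19

14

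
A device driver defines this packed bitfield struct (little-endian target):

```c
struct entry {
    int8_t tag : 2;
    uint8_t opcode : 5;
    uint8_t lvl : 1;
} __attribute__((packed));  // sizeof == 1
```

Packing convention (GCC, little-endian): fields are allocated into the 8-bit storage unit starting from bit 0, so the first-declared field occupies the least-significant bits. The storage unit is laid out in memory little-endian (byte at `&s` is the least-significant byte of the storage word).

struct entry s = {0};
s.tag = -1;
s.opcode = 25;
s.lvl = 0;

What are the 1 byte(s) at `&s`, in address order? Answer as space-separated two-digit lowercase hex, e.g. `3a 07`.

67

tag:2 = -1 → 0x3 << 0 → word 0x03
opcode:5 = 25 → 0x19 << 2 → word 0x67
lvl:1 = 0 → 0x0 << 7 → word 0x67
word = 0x67 → little-endian bytes:
  [0]=0x67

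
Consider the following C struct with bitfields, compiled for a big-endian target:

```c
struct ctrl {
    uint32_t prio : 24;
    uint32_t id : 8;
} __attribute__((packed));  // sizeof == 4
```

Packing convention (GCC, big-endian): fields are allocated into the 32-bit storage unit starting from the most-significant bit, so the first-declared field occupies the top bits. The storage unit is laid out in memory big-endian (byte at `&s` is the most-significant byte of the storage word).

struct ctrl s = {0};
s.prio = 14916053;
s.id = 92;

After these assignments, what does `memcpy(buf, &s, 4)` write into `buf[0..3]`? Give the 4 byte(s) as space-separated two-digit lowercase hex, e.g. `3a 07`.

[8+:24] prio=14916053 & 0xffffff = 0xe399d5; word=0xe399d500
[0+:8] id=92 & 0xff = 0x5c; word=0xe399d55c
word = 0xe399d55c → big-endian bytes:
  [0]=0xe3  [1]=0x99  [2]=0xd5  [3]=0x5c

e3 99 d5 5c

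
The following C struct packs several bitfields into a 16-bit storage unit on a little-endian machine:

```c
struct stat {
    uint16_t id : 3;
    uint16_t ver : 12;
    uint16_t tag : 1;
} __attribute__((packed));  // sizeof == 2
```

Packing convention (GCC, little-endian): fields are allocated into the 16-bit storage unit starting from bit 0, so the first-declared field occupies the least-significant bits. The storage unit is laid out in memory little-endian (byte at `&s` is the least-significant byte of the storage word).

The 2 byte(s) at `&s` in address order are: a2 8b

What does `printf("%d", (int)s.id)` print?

[0]=0xa2 [1]=0x8b (little-endian) → word 0x8ba2
id [0+:3] = (word>>0) & 0x7 = 2  ←
ver [3+:12] = (word>>3) & 0xfff = 372
tag [15+:1] = (word>>15) & 0x1 = 1

2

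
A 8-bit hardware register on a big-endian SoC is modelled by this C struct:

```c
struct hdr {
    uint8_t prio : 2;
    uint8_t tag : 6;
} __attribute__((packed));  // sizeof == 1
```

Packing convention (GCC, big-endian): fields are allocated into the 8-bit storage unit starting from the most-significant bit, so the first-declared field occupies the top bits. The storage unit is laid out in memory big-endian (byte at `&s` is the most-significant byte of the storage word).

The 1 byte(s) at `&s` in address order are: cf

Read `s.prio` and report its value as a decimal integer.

[0]=0xcf (big-endian) → word 0xcf
prio:2 @ bit 6 → (0xcf>>6)&0x3 = 0x3  ←
tag:6 @ bit 0 → (0xcf>>0)&0x3f = 0xf

3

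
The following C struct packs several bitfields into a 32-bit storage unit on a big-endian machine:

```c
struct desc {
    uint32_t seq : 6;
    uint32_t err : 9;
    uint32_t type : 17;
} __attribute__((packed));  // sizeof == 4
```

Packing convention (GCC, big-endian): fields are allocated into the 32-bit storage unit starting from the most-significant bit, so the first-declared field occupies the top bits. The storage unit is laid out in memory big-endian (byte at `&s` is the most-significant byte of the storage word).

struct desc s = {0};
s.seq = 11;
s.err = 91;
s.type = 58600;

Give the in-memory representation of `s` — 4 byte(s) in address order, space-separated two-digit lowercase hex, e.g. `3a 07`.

[26+:6] seq=11 & 0x3f = 0xb; word=0x2c000000
[17+:9] err=91 & 0x1ff = 0x5b; word=0x2cb60000
[0+:17] type=58600 & 0x1ffff = 0xe4e8; word=0x2cb6e4e8
word = 0x2cb6e4e8 → big-endian bytes:
  [0]=0x2c  [1]=0xb6  [2]=0xe4  [3]=0xe8

2c b6 e4 e8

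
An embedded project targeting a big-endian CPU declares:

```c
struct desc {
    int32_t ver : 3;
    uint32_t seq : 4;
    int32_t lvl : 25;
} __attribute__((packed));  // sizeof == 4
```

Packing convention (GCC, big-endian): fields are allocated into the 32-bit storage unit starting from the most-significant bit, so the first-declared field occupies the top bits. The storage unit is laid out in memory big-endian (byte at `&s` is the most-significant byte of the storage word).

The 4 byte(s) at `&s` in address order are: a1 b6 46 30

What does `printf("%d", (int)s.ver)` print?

[0]=0xa1 [1]=0xb6 [2]=0x46 [3]=0x30 (big-endian) → word 0xa1b64630
ver:3 @ bit 29 → (0xa1b64630>>29)&0x7 = 0x5  ←
seq:4 @ bit 25 → (0xa1b64630>>25)&0xf = 0x0
lvl:25 @ bit 0 → (0xa1b64630>>0)&0x1ffffff = 0x1b64630
ver signed 3b, MSB=1: 5 - 8 = -3

-3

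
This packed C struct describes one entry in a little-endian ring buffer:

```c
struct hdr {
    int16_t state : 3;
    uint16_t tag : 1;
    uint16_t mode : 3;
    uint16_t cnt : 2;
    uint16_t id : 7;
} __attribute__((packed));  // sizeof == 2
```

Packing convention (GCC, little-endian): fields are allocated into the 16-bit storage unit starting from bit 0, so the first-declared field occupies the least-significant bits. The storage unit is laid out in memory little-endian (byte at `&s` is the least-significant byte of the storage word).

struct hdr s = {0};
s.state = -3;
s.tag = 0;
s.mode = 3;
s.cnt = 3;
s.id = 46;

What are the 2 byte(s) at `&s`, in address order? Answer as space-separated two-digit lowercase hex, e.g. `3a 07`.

b5 5d

state (3b) val=-3 bits=0x5 at bit 0: 0x0005
tag (1b) val=0 bits=0x0 at bit 3: 0x0005
mode (3b) val=3 bits=0x3 at bit 4: 0x0035
cnt (2b) val=3 bits=0x3 at bit 7: 0x01b5
id (7b) val=46 bits=0x2e at bit 9: 0x5db5
word = 0x5db5 → little-endian bytes:
  [0]=0xb5  [1]=0x5d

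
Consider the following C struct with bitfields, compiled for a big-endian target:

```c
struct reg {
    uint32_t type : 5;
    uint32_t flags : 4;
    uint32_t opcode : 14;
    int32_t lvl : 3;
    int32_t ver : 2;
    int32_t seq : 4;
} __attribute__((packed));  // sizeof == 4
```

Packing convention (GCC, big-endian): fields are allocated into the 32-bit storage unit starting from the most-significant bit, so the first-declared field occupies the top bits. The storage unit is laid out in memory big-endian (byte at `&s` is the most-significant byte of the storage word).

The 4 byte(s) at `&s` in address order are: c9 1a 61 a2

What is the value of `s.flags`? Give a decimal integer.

[0]=0xc9 [1]=0x1a [2]=0x61 [3]=0xa2 (big-endian) → word 0xc91a61a2
type:5 @ bit 27 → (0xc91a61a2>>27)&0x1f = 0x19
flags:4 @ bit 23 → (0xc91a61a2>>23)&0xf = 0x2  ←
opcode:14 @ bit 9 → (0xc91a61a2>>9)&0x3fff = 0xd30
lvl:3 @ bit 6 → (0xc91a61a2>>6)&0x7 = 0x6
ver:2 @ bit 4 → (0xc91a61a2>>4)&0x3 = 0x2
seq:4 @ bit 0 → (0xc91a61a2>>0)&0xf = 0x2

2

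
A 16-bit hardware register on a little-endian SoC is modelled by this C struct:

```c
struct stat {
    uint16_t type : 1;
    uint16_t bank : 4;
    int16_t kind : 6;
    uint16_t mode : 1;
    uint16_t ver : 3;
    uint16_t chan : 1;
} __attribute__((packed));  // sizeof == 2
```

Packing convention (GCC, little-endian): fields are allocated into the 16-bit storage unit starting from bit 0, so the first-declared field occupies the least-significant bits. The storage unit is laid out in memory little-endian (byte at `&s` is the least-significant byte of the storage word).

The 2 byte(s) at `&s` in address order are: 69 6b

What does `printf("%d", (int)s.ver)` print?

6

[0]=0x69 [1]=0x6b (little-endian) → word 0x6b69
type:1 @ bit 0 → (0x6b69>>0)&0x1 = 0x1
bank:4 @ bit 1 → (0x6b69>>1)&0xf = 0x4
kind:6 @ bit 5 → (0x6b69>>5)&0x3f = 0x1b
mode:1 @ bit 11 → (0x6b69>>11)&0x1 = 0x1
ver:3 @ bit 12 → (0x6b69>>12)&0x7 = 0x6  ←
chan:1 @ bit 15 → (0x6b69>>15)&0x1 = 0x0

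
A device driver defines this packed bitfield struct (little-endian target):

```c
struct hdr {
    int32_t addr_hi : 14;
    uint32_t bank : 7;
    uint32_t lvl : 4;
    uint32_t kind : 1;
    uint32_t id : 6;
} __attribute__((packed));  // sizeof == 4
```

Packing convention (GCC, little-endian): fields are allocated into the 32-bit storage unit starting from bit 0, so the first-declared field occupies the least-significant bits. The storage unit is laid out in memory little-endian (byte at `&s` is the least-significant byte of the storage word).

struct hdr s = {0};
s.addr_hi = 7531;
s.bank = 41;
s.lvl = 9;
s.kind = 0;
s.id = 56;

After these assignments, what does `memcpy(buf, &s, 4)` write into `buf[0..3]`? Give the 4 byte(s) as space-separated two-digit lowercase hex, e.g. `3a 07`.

[0+:14] addr_hi=7531 & 0x3fff = 0x1d6b; word=0x00001d6b
[14+:7] bank=41 & 0x7f = 0x29; word=0x000a5d6b
[21+:4] lvl=9 & 0xf = 0x9; word=0x012a5d6b
[25+:1] kind=0 & 0x1 = 0x0; word=0x012a5d6b
[26+:6] id=56 & 0x3f = 0x38; word=0xe12a5d6b
word = 0xe12a5d6b → little-endian bytes:
  [0]=0x6b  [1]=0x5d  [2]=0x2a  [3]=0xe1

6b 5d 2a e1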